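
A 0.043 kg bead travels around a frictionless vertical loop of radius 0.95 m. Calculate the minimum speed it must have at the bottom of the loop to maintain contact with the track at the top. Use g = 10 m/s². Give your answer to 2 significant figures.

v = 6.9 m/s

At the top: mg = mv_top²/r ⇒ v_top² = gr = 9.500 m²/s²
Energy from bottom to top (height 2r): ½mv_bot² = ½mv_top² + mg(2r)
v_bot² = gr + 4gr = 5gr = 47.50
v_bot = √(5gr) = 6.892 m/s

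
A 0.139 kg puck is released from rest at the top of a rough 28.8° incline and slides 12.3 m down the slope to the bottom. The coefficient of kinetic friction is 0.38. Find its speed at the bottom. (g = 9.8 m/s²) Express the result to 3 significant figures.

Taking the bottom as reference, mgh = ½mv² + μ_k N L with h = L sinθ, N = mg cosθ:
mgh = mgL sinθ = (0.139)(9.8)(12.3)sin28.8° = 8.0718 J
W_f = μ_k mg cosθ · L = (0.38)(0.139)(9.8)cos28.8°·12.3 = 5.579 J
½mv² = 8.0718 − 5.579 = 2.4924 J
v = √(2 × 2.4924/0.139) = 5.989 m/s

v = 5.99 m/s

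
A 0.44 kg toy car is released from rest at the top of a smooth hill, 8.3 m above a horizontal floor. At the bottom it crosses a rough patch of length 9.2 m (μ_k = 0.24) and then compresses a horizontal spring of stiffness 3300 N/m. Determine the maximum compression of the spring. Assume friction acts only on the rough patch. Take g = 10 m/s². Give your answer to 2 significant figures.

Initial energy: E₁ = mgh = (0.44)(10)(8.3) = 36.520 J
Friction removes W_f = μ_k mg d = (0.24)(0.44)(10)(9.2) = 9.715 J
Energy reaching the spring: E = 36.520 − 9.715 = 26.805 J
At max compression ½kx² = E ⇒ x = √(2E/k) = √(2 × 26.805/3300) = 0.1275 m

x = 0.13 m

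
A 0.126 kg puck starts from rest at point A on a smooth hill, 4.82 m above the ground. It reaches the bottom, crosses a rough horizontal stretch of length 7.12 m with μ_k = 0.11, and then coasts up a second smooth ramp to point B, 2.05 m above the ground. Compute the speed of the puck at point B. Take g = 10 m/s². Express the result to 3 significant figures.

Energy at A: mgh₁ = (0.126)(10)(4.82) = 6.0732 J
Friction loss: W_f = μ_k mg d = 0.9868 J
At B: ½mv² + mgh₂ = mgh₁ − W_f
½mv² = 6.0732 − 0.9868 − 2.5830 = 2.5034 J
v = √(2 × 2.5034/0.126) = 6.304 m/s

v = 6.30 m/s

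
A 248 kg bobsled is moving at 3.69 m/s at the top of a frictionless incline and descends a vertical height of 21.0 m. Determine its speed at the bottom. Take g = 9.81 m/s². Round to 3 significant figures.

v = 20.6 m/s

Energy conservation between the two points: ½mv₀² + mgh = ½mv²
v² = v₀² + 2gh = (3.69)² + 2(9.81)(21.0) = 425.64
v = √425.64 = 20.63 m/s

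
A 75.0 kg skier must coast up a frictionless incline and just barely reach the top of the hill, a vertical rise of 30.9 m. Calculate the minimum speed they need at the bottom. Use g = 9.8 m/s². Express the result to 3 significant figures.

v = 24.6 m/s

At the top they are momentarily at rest, so all KE converts to PE: ½mv² = mgh
v = √(2gh) = √(2 × 9.8 × 30.9) = 24.61 m/s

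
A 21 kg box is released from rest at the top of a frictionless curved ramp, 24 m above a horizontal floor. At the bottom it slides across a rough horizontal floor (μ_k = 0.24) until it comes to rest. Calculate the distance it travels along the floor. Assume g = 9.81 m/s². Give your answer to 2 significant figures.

Applying the work–energy principle:
At rest all PE has been dissipated by friction: mgh = μ_k m g d
d = h/μ_k = 24/0.24 = 100.0 m

d = 100 m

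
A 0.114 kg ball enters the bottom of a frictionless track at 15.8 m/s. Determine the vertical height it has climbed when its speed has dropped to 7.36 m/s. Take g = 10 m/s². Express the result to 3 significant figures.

Energy balance between the two points: ½mv₁² = ½mv₂² + mgh
h = (v₁² − v₂²)/(2g) = (15.8² − 7.36²)/(2 × 10) = 9.774 m

h = 9.77 m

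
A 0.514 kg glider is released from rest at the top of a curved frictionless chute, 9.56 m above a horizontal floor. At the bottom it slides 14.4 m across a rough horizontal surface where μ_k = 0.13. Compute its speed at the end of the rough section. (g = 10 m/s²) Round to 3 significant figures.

v = 12.4 m/s

Energy bookkeeping (friction removes W_f = μ_k N d):
mgh = ½mv² + μ_k m g d
W_f = μ_k mg d = (0.13)(0.514)(10)(14.4) = 9.622 J
½mv² = mgh − W_f = 49.138 − 9.622 = 39.516 J
v = √(2 × 39.516/0.514) = 12.40 m/s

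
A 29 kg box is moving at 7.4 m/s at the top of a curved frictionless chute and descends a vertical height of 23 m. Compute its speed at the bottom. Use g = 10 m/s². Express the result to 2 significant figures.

v = 23 m/s

By conservation of mechanical energy, ½mv₀² + mgh = ½mv²
v² = v₀² + 2gh = (7.4)² + 2(10)(23) = 514.76
v = √514.76 = 22.69 m/s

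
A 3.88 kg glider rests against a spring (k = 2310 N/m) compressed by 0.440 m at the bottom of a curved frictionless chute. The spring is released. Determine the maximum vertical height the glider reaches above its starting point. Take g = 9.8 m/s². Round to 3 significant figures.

All spring PE becomes gravitational PE at the highest point: ½kx² = mgh
h = kx²/(2mg) = (2310)(0.440)²/(2 × 3.88 × 9.8) = 5.881 m

h = 5.88 m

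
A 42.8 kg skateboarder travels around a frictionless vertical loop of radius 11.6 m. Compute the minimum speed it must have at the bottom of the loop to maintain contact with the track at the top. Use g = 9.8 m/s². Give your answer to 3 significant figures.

At the top: mg = mv_top²/r ⇒ v_top² = gr = 113.7 m²/s²
Energy from bottom to top (height 2r): ½mv_bot² = ½mv_top² + mg(2r)
v_bot² = gr + 4gr = 5gr = 568.4
v_bot = √(5gr) = 23.84 m/s

v = 23.8 m/s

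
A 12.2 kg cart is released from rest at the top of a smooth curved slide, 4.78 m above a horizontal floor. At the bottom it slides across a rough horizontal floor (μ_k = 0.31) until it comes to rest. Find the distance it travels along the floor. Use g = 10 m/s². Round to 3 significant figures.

Applying the work–energy principle:
At rest all PE has been dissipated by friction: mgh = μ_k m g d
d = h/μ_k = 4.78/0.31 = 15.42 m

d = 15.4 m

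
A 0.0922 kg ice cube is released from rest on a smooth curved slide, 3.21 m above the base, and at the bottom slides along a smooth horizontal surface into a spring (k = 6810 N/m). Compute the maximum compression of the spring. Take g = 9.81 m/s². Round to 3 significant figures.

x = 0.0292 m

Gravitational PE at the top equals spring PE at max compression: mgh = ½kx²
x = √(2mgh/k) = √(2 × 0.0922 × 9.81 × 3.21 / 6810) = 0.02920 m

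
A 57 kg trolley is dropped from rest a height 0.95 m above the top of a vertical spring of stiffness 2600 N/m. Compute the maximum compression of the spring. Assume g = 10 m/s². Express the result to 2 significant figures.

x = 0.90 m

Measuring PE from the top of the relaxed spring, at max compression the trolley has dropped H + x with zero KE, so:
mg(H + x) = ½kx²
½(2600)x² − (57)(10)x − (57)(10)(0.95) = 0
1300x² − 570.0x − 541.5 = 0
x = [570.0 + √(324900 + 2.8158e+06)]/(2 × 1300) = 0.9008 m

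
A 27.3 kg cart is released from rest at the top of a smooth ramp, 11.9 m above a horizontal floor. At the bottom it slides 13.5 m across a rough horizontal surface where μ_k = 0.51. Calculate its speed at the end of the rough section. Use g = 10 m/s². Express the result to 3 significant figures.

v = 10.0 m/s

Energy at the top = energy at the end + work done against friction:
mgh = ½mv² + μ_k m g d
W_f = μ_k mg d = (0.51)(27.3)(10)(13.5) = 1880 J
½mv² = mgh − W_f = 3248.7 − 1880 = 1369.1 J
v = √(2 × 1369.1/27.3) = 10.01 m/s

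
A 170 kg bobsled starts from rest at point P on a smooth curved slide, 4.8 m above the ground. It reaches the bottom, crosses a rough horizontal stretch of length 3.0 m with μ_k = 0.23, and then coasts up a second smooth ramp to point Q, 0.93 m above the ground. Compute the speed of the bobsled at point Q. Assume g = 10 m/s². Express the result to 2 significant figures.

Energy at P: mgh₁ = (170)(10)(4.8) = 8160.0 J
Friction loss: W_f = μ_k mg d = 1173 J
At Q: ½mv² + mgh₂ = mgh₁ − W_f
½mv² = 8160.0 − 1173 − 1581.0 = 5406.0 J
v = √(2 × 5406.0/170) = 7.975 m/s

v = 8.0 m/s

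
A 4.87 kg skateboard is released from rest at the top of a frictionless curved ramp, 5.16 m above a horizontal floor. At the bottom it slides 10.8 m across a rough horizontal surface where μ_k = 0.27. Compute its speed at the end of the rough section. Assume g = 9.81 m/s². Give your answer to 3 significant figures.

v = 6.64 m/s

Energy bookkeeping (friction removes W_f = μ_k N d):
mgh = ½mv² + μ_k m g d
W_f = μ_k mg d = (0.27)(4.87)(9.81)(10.8) = 139.3 J
½mv² = mgh − W_f = 246.52 − 139.3 = 107.21 J
v = √(2 × 107.21/4.87) = 6.635 m/s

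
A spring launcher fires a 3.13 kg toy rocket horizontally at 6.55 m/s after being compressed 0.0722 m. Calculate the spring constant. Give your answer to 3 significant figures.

Energy stored in the spring equals the launch KE: ½kx² = ½mv²
k = mv²/x² = (3.13)(6.55)²/(0.0722)² = 25760 N/m

k = 25800 N/m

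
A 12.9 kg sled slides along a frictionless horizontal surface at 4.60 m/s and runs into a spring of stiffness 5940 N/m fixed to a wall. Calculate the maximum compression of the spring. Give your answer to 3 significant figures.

x = 0.214 m

Conservation of energy between contact and max compression: ½mv² = ½kx²
x = v√(m/k) = 4.60 × √(12.9/5940) = 0.2144 m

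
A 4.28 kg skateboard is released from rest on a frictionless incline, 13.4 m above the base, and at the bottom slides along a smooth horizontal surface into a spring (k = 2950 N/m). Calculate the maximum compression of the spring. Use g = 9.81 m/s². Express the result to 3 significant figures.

Energy conservation (no friction) from release to max compression: mgh = ½kx²
x = √(2mgh/k) = √(2 × 4.28 × 9.81 × 13.4 / 2950) = 0.6176 m

x = 0.618 m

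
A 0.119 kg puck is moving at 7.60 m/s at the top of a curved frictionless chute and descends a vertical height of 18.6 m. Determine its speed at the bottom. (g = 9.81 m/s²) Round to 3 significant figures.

v = 20.6 m/s

Energy conservation between the two points: ½mv₀² + mgh = ½mv²
v² = v₀² + 2gh = (7.60)² + 2(9.81)(18.6) = 422.69
v = √422.69 = 20.56 m/s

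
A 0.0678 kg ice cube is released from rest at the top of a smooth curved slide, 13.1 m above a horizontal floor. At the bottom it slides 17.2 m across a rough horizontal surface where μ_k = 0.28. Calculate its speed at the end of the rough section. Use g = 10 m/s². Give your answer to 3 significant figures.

v = 12.9 m/s

Applying the work–energy principle:
mgh = ½mv² + μ_k m g d
W_f = μ_k mg d = (0.28)(0.0678)(10)(17.2) = 3.265 J
½mv² = mgh − W_f = 8.8818 − 3.265 = 5.6166 J
v = √(2 × 5.6166/0.0678) = 12.87 m/s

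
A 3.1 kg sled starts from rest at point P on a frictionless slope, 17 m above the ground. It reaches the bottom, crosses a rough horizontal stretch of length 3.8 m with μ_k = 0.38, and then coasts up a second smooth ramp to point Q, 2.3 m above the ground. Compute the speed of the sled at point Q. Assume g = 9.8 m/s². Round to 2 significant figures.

v = 16 m/s

Energy at P: mgh₁ = (3.1)(9.8)(17) = 516.46 J
Friction loss: W_f = μ_k mg d = 43.87 J
At Q: ½mv² + mgh₂ = mgh₁ − W_f
½mv² = 516.46 − 43.87 − 69.874 = 402.72 J
v = √(2 × 402.72/3.1) = 16.12 m/s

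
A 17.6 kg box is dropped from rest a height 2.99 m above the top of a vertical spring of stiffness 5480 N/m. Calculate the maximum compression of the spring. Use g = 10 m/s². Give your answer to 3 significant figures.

Let x be the compression. The total drop is H + x, and the box is instantaneously at rest at max compression, so energy conservation gives:
mg(H + x) = ½kx²
½(5480)x² − (17.6)(10)x − (17.6)(10)(2.99) = 0
2740x² − 176.0x − 526.2 = 0
x = [176.0 + √(30976 + 5.7676e+06)]/(2 × 2740) = 0.4715 m

x = 0.472 m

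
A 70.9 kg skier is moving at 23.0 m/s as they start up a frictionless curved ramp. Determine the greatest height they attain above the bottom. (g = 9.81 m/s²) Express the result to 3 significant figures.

h = 27.0 m

Setting KE at the bottom equal to PE gained: ½mv² = mgh
h = v²/(2g) = 23.0²/(2 × 9.81) = 26.96 m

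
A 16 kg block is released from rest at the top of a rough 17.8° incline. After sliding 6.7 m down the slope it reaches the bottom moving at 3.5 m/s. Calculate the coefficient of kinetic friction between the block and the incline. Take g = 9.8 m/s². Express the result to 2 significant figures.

mgh = ½mv² + μ_k (mg cosθ) L, with h = L sinθ
mgL sinθ = 321.15 J; ½mv² = 98.000 J
W_f = 321.15 − 98.000 = 223.2 J
μ_k = W_f/(mg cosθ · L) = 223.2/(149.3 × 6.7) = 0.2231

μ_k = 0.22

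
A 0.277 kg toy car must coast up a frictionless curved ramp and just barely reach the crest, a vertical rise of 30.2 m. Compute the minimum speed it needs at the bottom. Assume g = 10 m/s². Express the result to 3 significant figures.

v = 24.6 m/s

At the top it is momentarily at rest, so all KE converts to PE: ½mv² = mgh
v = √(2gh) = √(2 × 10 × 30.2) = 24.58 m/s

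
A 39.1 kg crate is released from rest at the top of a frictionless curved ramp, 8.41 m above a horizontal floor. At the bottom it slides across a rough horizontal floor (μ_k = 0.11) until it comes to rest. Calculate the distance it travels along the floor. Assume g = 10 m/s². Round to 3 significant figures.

d = 76.5 m

Applying the work–energy principle:
At rest all PE has been dissipated by friction: mgh = μ_k m g d
d = h/μ_k = 8.41/0.11 = 76.45 m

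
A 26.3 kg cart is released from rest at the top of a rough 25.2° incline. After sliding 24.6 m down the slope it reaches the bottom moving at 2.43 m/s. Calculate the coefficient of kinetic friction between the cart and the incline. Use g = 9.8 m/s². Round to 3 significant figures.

mgh = ½mv² + μ_k (mg cosθ) L, with h = L sinθ
mgL sinθ = 2699.6 J; ½mv² = 77.649 J
W_f = 2699.6 − 77.649 = 2622 J
μ_k = W_f/(mg cosθ · L) = 2622/(233.2 × 24.6) = 0.4570

μ_k = 0.457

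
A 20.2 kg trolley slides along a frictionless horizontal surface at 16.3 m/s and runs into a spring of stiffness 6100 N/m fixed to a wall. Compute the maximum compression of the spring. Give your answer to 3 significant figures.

Conservation of energy between contact and max compression: ½mv² = ½kx²
x = v√(m/k) = 16.3 × √(20.2/6100) = 0.9380 m

x = 0.938 m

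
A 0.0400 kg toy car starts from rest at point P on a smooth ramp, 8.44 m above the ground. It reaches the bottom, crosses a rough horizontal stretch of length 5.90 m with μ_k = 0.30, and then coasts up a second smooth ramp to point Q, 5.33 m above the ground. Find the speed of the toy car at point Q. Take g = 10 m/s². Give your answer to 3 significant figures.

Energy at P: mgh₁ = (0.0400)(10)(8.44) = 3.3760 J
Friction loss: W_f = μ_k mg d = 0.7080 J
At Q: ½mv² + mgh₂ = mgh₁ − W_f
½mv² = 3.3760 − 0.7080 − 2.1320 = 0.53600 J
v = √(2 × 0.53600/0.0400) = 5.177 m/s

v = 5.18 m/s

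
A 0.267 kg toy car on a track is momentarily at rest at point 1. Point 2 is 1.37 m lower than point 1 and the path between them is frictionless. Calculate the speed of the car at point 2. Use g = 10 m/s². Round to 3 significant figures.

Mechanical energy is conserved (no friction): mgh = ½mv²
v = √(2gh) = √(2 × 10 × 1.37) = √27.400 = 5.235 m/s

v = 5.23 m/s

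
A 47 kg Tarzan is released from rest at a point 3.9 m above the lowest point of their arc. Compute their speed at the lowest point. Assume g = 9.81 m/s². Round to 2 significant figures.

v = 8.7 m/s

Mechanical energy is conserved (no friction): mgh = ½mv²
v = √(2gh) = √(2 × 9.81 × 3.9) = √76.518 = 8.747 m/s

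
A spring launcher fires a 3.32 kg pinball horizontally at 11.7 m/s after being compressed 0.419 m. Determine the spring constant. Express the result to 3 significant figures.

k = 2590 N/m

½kx² = ½mv²
k = mv²/x² = (3.32)(11.7)²/(0.419)² = 2589 N/m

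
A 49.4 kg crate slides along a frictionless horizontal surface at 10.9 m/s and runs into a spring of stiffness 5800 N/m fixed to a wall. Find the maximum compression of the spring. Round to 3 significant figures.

All KE is stored as spring PE at maximum compression: ½mv² = ½kx²
x = v√(m/k) = 10.9 × √(49.4/5800) = 1.006 m

x = 1.01 m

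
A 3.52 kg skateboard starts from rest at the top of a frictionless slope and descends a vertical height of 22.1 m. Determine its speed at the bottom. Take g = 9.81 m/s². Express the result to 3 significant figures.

v = 20.8 m/s

Equating total energy at the two states: mgh = ½mv²
v = √(2gh) = √(2 × 9.81 × 22.1) = √433.60 = 20.82 m/s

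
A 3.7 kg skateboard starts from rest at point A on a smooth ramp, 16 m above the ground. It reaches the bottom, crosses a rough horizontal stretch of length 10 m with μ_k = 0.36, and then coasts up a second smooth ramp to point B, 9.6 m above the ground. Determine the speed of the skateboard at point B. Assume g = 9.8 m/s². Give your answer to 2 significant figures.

v = 7.4 m/s

Energy at A: mgh₁ = (3.7)(9.8)(16) = 580.16 J
Friction loss: W_f = μ_k mg d = 130.5 J
At B: ½mv² + mgh₂ = mgh₁ − W_f
½mv² = 580.16 − 130.5 − 348.10 = 101.53 J
v = √(2 × 101.53/3.7) = 7.408 m/s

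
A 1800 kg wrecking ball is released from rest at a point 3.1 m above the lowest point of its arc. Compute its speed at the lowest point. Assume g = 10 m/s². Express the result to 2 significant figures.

By conservation of mechanical energy, mgh = ½mv²
v = √(2gh) = √(2 × 10 × 3.1) = √62.000 = 7.874 m/s

v = 7.9 m/s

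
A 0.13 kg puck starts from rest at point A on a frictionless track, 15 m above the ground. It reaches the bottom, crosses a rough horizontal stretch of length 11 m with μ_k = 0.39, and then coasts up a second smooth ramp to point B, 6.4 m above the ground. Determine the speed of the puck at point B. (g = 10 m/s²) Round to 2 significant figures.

v = 9.3 m/s

Energy at A: mgh₁ = (0.13)(10)(15) = 19.500 J
Friction loss: W_f = μ_k mg d = 5.577 J
At B: ½mv² + mgh₂ = mgh₁ − W_f
½mv² = 19.500 − 5.577 − 8.3200 = 5.6030 J
v = √(2 × 5.6030/0.13) = 9.284 m/s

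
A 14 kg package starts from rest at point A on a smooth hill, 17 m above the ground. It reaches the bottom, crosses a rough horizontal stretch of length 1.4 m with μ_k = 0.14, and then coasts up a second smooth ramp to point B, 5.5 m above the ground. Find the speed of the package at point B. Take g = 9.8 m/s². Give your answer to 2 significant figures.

v = 15 m/s

Energy at A: mgh₁ = (14)(9.8)(17) = 2332.4 J
Friction loss: W_f = μ_k mg d = 26.89 J
At B: ½mv² + mgh₂ = mgh₁ − W_f
½mv² = 2332.4 − 26.89 − 754.60 = 1550.9 J
v = √(2 × 1550.9/14) = 14.88 m/s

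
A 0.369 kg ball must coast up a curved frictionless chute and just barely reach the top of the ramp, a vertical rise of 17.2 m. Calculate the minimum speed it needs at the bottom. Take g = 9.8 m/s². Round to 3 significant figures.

v = 18.4 m/s

At the top it is momentarily at rest, so all KE converts to PE: ½mv² = mgh
v = √(2gh) = √(2 × 9.8 × 17.2) = 18.36 m/s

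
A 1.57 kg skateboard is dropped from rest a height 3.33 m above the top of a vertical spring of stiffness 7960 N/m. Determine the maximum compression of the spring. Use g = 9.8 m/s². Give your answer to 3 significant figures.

x = 0.115 m

Measuring PE from the top of the relaxed spring, at max compression the skateboard has dropped H + x with zero KE, so:
mg(H + x) = ½kx²
½(7960)x² − (1.57)(9.8)x − (1.57)(9.8)(3.33) = 0
3980x² − 15.39x − 51.24 = 0
x = [15.39 + √(236.7 + 815667)]/(2 × 3980) = 0.1154 m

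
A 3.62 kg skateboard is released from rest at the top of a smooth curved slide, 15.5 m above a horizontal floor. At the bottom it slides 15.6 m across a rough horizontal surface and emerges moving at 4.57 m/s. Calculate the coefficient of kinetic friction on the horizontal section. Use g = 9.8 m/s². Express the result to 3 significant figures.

Applying the work–energy principle:
mgh = ½mv² + μ_k m g d
mgh = 549.88 J; ½mv² = 37.802 J
W_f = 549.88 − 37.802 = 512.1 J
μ_k = W_f/(mg·d) = 512.1/(35.48 × 15.6) = 0.9253

μ_k = 0.925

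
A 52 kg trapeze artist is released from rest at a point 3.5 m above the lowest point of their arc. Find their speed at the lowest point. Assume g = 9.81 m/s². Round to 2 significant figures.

v = 8.3 m/s

Energy conservation between the two points: mgh = ½mv²
The mass cancels from both sides.
v = √(2gh) = √(2 × 9.81 × 3.5) = √68.670 = 8.287 m/s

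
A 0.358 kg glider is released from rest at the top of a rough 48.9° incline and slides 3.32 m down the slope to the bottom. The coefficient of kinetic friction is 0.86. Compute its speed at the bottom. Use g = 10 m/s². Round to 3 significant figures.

v = 3.54 m/s

Taking the bottom as reference, mgh = ½mv² + μ_k N L with h = L sinθ, N = mg cosθ:
mgh = mgL sinθ = (0.358)(10)(3.32)sin48.9° = 8.9566 J
W_f = μ_k mg cosθ · L = (0.86)(0.358)(10)cos48.9°·3.32 = 6.719 J
½mv² = 8.9566 − 6.719 = 2.2371 J
v = √(2 × 2.2371/0.358) = 3.535 m/s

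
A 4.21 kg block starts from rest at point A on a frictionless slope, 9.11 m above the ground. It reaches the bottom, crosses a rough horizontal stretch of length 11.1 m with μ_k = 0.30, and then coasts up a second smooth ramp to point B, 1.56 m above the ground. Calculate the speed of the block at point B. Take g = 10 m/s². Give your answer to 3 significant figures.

Energy at A: mgh₁ = (4.21)(10)(9.11) = 383.53 J
Friction loss: W_f = μ_k mg d = 140.2 J
At B: ½mv² + mgh₂ = mgh₁ − W_f
½mv² = 383.53 − 140.2 − 65.676 = 177.66 J
v = √(2 × 177.66/4.21) = 9.187 m/s

v = 9.19 m/s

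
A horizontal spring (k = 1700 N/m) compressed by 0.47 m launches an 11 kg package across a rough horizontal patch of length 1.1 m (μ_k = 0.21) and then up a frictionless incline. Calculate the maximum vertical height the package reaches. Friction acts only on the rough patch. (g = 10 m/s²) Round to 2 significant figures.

h = 1.5 m

Spring energy: E₀ = ½kx² = ½(1700)(0.47)² = 187.76 J
Friction: W_f = μ_k mg d = (0.21)(11)(10)(1.1) = 25.41 J
Energy at base of ramp: E = 187.76 − 25.41 = 162.35 J
At max height all remaining energy is PE: mgh = E ⇒ h = E/(mg) = 162.35/(11 × 10) = 1.476 m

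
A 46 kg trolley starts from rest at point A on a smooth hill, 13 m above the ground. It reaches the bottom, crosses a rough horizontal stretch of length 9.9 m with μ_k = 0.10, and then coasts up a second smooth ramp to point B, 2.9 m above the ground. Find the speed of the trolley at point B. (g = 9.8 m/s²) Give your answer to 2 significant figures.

v = 13 m/s

Energy at A: mgh₁ = (46)(9.8)(13) = 5860.4 J
Friction loss: W_f = μ_k mg d = 446.3 J
At B: ½mv² + mgh₂ = mgh₁ − W_f
½mv² = 5860.4 − 446.3 − 1307.3 = 4106.8 J
v = √(2 × 4106.8/46) = 13.36 m/s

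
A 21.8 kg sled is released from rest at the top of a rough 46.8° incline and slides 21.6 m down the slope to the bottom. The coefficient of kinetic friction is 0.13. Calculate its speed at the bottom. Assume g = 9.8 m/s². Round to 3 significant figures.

Work–energy: mg(L sinθ) − μ_k(mg cosθ)L = ½mv²
mgh = mgL sinθ = (21.8)(9.8)(21.6)sin46.8° = 3363.9 J
W_f = μ_k mg cosθ · L = (0.13)(21.8)(9.8)cos46.8°·21.6 = 410.7 J
½mv² = 3363.9 − 410.7 = 2953.3 J
v = √(2 × 2953.3/21.8) = 16.46 m/s

v = 16.5 m/s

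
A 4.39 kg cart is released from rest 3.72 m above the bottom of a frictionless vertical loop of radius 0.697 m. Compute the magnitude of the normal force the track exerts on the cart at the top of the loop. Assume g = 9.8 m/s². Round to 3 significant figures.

Energy from release to top (height 2r): mgh = ½mv_top² + mg(2r)
v_top² = 2g(h − 2r) = 2(9.8)(3.72 − 1.394) = 45.590 m²/s²
At the top, both N and weight point toward the centre: N + mg = mv_top²/r
N = m(v_top²/r − g) = 4.39(45.590/0.697 − 9.8) = 244.1 N

N = 244 N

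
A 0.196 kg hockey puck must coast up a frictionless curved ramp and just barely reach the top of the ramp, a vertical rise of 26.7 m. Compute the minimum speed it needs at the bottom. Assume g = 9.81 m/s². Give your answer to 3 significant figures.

v = 22.9 m/s

At the top it is momentarily at rest, so all KE converts to PE: ½mv² = mgh
v = √(2gh) = √(2 × 9.81 × 26.7) = 22.89 m/s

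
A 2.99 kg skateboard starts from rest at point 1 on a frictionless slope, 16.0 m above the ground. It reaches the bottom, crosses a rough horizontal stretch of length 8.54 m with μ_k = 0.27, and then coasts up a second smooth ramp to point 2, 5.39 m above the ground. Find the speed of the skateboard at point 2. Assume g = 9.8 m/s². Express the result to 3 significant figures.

Energy at 1: mgh₁ = (2.99)(9.8)(16.0) = 468.83 J
Friction loss: W_f = μ_k mg d = 67.56 J
At 2: ½mv² + mgh₂ = mgh₁ − W_f
½mv² = 468.83 − 67.56 − 157.94 = 243.33 J
v = √(2 × 243.33/2.99) = 12.76 m/s

v = 12.8 m/s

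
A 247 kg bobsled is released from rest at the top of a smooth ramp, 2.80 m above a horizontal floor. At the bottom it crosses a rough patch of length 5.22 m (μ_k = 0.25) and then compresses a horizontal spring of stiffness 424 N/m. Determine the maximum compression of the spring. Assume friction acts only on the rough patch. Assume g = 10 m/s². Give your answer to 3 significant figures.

x = 4.17 m

Initial energy: E₁ = mgh = (247)(10)(2.80) = 6916.0 J
Friction removes W_f = μ_k mg d = (0.25)(247)(10)(5.22) = 3223 J
Energy reaching the spring: E = 6916.0 − 3223 = 3692.7 J
At max compression ½kx² = E ⇒ x = √(2E/k) = √(2 × 3692.7/424) = 4.174 m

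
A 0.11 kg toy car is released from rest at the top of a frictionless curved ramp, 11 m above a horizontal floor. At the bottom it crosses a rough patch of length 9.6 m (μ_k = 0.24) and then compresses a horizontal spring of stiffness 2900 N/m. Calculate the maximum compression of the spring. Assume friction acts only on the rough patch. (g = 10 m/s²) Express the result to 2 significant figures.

x = 0.081 m

Initial energy: E₁ = mgh = (0.11)(10)(11) = 12.100 J
Friction removes W_f = μ_k mg d = (0.24)(0.11)(10)(9.6) = 2.534 J
Energy reaching the spring: E = 12.100 − 2.534 = 9.5656 J
At max compression ½kx² = E ⇒ x = √(2E/k) = √(2 × 9.5656/2900) = 0.08122 m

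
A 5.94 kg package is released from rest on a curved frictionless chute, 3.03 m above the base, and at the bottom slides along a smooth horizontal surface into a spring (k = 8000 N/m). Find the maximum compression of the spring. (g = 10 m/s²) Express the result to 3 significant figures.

x = 0.212 m

Gravitational PE at the top equals spring PE at max compression: mgh = ½kx²
x = √(2mgh/k) = √(2 × 5.94 × 10 × 3.03 / 8000) = 0.2121 m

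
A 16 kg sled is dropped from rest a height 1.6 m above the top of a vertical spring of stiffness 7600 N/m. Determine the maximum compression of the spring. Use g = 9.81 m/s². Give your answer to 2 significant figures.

x = 0.28 m

Let x be the compression. The total drop is H + x, and the sled is instantaneously at rest at max compression, so energy conservation gives:
mg(H + x) = ½kx²
½(7600)x² − (16)(9.81)x − (16)(9.81)(1.6) = 0
3800x² − 157.0x − 251.1 = 0
x = [157.0 + √(24636 + 3.8173e+06)]/(2 × 3800) = 0.2786 m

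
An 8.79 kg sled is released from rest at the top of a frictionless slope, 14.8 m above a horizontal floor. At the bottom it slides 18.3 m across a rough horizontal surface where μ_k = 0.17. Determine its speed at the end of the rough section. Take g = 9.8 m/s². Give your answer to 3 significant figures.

v = 15.1 m/s

Energy bookkeeping (friction removes W_f = μ_k N d):
mgh = ½mv² + μ_k m g d
W_f = μ_k mg d = (0.17)(8.79)(9.8)(18.3) = 268.0 J
½mv² = mgh − W_f = 1274.9 − 268.0 = 1006.9 J
v = √(2 × 1006.9/8.79) = 15.14 m/s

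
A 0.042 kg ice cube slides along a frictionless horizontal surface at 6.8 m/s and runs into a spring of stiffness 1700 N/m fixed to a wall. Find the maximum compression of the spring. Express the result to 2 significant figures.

x = 0.034 m

At max compression the cube is momentarily at rest: ½mv² = ½kx²
x = v√(m/k) = 6.8 × √(0.042/1700) = 0.03380 m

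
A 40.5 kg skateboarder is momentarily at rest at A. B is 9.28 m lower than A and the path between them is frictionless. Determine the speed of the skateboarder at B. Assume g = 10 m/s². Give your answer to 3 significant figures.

v = 13.6 m/s

By conservation of mechanical energy, mgh = ½mv²
v = √(2gh) = √(2 × 10 × 9.28) = √185.60 = 13.62 m/s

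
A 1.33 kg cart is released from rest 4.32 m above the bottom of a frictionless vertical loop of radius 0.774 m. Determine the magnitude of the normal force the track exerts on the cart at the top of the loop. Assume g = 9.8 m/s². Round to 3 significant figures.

N = 80.3 N

Energy from release to top (height 2r): mgh = ½mv_top² + mg(2r)
v_top² = 2g(h − 2r) = 2(9.8)(4.32 − 1.548) = 54.331 m²/s²
At the top, both N and weight point toward the centre: N + mg = mv_top²/r
N = m(v_top²/r − g) = 1.33(54.331/0.774 − 9.8) = 80.33 N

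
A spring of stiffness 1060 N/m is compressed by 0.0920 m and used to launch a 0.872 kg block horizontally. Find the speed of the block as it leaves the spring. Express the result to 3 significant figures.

v = 3.21 m/s

Conservation of energy: ½kx² = ½mv²
v = x√(k/m) = 0.0920 × √(1060/0.872) = 3.208 m/s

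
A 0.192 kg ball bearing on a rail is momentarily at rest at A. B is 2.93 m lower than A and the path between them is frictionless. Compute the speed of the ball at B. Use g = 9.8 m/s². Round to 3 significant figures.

v = 7.58 m/s

Energy conservation between the two points: mgh = ½mv²
The mass cancels from both sides.
v = √(2gh) = √(2 × 9.8 × 2.93) = √57.428 = 7.578 m/s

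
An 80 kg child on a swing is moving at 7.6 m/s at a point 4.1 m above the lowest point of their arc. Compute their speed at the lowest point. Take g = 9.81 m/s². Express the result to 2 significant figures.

v = 12 m/s

Energy conservation between the two points: ½mv₀² + mgh = ½mv²
v² = v₀² + 2gh = (7.6)² + 2(9.81)(4.1) = 138.20
v = √138.20 = 11.76 m/s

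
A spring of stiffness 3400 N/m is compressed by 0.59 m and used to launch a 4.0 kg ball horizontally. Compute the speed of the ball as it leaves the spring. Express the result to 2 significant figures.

Conservation of energy: ½kx² = ½mv²
v = x√(k/m) = 0.59 × √(3400/4.0) = 17.20 m/s

v = 17 m/s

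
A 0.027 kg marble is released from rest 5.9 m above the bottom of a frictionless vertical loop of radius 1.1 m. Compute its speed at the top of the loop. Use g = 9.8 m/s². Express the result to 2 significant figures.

Energy conservation: mgh = ½mv_top² + mg(2r)
v_top² = 2g(h − 2r) = 2(9.8)(5.9 − 2.200) = 72.52
v_top = 8.516 m/s

v = 8.5 m/s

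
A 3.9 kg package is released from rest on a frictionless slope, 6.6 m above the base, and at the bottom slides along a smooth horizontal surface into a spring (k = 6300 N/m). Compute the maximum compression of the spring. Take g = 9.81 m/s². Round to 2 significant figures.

Energy conservation (no friction) from release to max compression: mgh = ½kx²
x = √(2mgh/k) = √(2 × 3.9 × 9.81 × 6.6 / 6300) = 0.2831 m

x = 0.28 m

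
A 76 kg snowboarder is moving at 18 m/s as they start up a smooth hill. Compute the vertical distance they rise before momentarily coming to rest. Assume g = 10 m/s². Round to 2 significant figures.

h = 16 m

By energy conservation, ½mv² = mgh
h = v²/(2g) = 18²/(2 × 10) = 16.20 m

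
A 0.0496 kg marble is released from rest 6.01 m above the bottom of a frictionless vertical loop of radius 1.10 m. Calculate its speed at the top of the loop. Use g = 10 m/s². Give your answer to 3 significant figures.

v = 8.73 m/s

Energy conservation: mgh = ½mv_top² + mg(2r)
v_top² = 2g(h − 2r) = 2(10)(6.01 − 2.200) = 76.20
v_top = 8.729 m/s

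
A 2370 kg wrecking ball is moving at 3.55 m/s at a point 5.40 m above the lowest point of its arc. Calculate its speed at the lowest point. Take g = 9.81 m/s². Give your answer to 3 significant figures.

Equating total energy at the two states: ½mv₀² + mgh = ½mv²
The mass cancels from both sides.
v² = v₀² + 2gh = (3.55)² + 2(9.81)(5.40) = 118.55
v = √118.55 = 10.89 m/s

v = 10.9 m/s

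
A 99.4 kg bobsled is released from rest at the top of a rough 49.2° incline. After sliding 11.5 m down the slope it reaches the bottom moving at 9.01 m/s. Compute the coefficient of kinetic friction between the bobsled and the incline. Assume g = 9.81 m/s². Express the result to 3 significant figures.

μ_k = 0.608

mgh = ½mv² + μ_k (mg cosθ) L, with h = L sinθ
mgL sinθ = 8488.8 J; ½mv² = 4034.7 J
W_f = 8488.8 − 4034.7 = 4454 J
μ_k = W_f/(mg cosθ · L) = 4454/(637.2 × 11.5) = 0.6079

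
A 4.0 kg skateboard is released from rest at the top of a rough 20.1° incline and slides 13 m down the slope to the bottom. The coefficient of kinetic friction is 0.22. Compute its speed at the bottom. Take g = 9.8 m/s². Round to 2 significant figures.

Work–energy: mg(L sinθ) − μ_k(mg cosθ)L = ½mv²
mgh = mgL sinθ = (4.0)(9.8)(13)sin20.1° = 175.13 J
W_f = μ_k mg cosθ · L = (0.22)(4.0)(9.8)cos20.1°·13 = 105.3 J
½mv² = 175.13 − 105.3 = 69.845 J
v = √(2 × 69.845/4.0) = 5.910 m/s

v = 5.9 m/s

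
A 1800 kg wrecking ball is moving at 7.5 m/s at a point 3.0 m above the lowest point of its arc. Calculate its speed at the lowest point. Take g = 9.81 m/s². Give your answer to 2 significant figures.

By conservation of mechanical energy, ½mv₀² + mgh = ½mv²
v² = v₀² + 2gh = (7.5)² + 2(9.81)(3.0) = 115.11
v = √115.11 = 10.73 m/s

v = 11 m/s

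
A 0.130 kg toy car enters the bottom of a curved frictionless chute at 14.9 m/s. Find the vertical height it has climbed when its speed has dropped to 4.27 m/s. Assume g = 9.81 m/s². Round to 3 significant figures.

h = 10.4 m

Conservation of energy: ½mv₁² = ½mv₂² + mgh
h = (v₁² − v₂²)/(2g) = (14.9² − 4.27²)/(2 × 9.81) = 10.39 m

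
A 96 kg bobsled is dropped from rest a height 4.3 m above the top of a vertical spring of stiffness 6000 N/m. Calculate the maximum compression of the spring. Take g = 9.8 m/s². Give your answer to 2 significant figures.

x = 1.3 m

Measuring PE from the top of the relaxed spring, at max compression the bobsled has dropped H + x with zero KE, so:
mg(H + x) = ½kx²
½(6000)x² − (96)(9.8)x − (96)(9.8)(4.3) = 0
3000x² − 940.8x − 4045 = 0
x = [940.8 + √(885105 + 4.8545e+07)]/(2 × 3000) = 1.329 m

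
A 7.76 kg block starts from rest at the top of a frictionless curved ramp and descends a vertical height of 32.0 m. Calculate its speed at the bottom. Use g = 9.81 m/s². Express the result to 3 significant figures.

v = 25.1 m/s

Equating total energy at the two states: mgh = ½mv²
v = √(2gh) = √(2 × 9.81 × 32.0) = √627.84 = 25.06 m/s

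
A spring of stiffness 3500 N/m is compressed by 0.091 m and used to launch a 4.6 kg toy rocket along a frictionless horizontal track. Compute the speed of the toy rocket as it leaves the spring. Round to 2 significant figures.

Conservation of energy: ½kx² = ½mv²
v = x√(k/m) = 0.091 × √(3500/4.6) = 2.510 m/s

v = 2.5 m/s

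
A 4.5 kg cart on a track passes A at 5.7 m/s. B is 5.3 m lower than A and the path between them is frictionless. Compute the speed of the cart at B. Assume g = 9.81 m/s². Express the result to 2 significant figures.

v = 12 m/s

Mechanical energy is conserved (no friction): ½mv₀² + mgh = ½mv²
v² = v₀² + 2gh = (5.7)² + 2(9.81)(5.3) = 136.48
v = √136.48 = 11.68 m/s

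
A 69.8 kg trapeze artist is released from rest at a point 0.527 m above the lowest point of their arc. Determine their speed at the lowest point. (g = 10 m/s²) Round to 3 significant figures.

v = 3.25 m/s

Energy conservation between the two points: mgh = ½mv²
v = √(2gh) = √(2 × 10 × 0.527) = √10.540 = 3.247 m/s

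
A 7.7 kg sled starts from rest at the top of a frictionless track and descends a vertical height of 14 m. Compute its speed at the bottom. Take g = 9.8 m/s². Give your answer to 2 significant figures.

v = 17 m/s

By conservation of mechanical energy, mgh = ½mv²
v = √(2gh) = √(2 × 9.8 × 14) = √274.40 = 16.57 m/s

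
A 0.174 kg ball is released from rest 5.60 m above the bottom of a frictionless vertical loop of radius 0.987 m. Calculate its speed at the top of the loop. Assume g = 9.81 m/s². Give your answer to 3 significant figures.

v = 8.43 m/s

Energy conservation: mgh = ½mv_top² + mg(2r)
v_top² = 2g(h − 2r) = 2(9.81)(5.60 − 1.974) = 71.14
v_top = 8.435 m/s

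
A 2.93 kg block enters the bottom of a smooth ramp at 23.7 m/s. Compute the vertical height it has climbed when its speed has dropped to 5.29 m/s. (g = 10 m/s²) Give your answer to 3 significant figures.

Energy balance between the two points: ½mv₁² = ½mv₂² + mgh
h = (v₁² − v₂²)/(2g) = (23.7² − 5.29²)/(2 × 10) = 26.69 m

h = 26.7 m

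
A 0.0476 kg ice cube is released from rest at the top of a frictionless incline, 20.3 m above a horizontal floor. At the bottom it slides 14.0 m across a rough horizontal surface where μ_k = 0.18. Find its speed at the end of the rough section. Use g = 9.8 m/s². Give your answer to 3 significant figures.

Energy at the top = energy at the end + work done against friction:
mgh = ½mv² + μ_k m g d
W_f = μ_k mg d = (0.18)(0.0476)(9.8)(14.0) = 1.176 J
½mv² = mgh − W_f = 9.4695 − 1.176 = 8.2940 J
v = √(2 × 8.2940/0.0476) = 18.67 m/s

v = 18.7 m/s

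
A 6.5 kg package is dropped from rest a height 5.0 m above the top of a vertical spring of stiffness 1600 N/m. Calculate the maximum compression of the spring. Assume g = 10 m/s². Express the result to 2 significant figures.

Measuring PE from the top of the relaxed spring, at max compression the package has dropped H + x with zero KE, so:
mg(H + x) = ½kx²
½(1600)x² − (6.5)(10)x − (6.5)(10)(5.0) = 0
800.0x² − 65.00x − 325.0 = 0
x = [65.00 + √(4225 + 1.0400e+06)]/(2 × 800.0) = 0.6793 m

x = 0.68 m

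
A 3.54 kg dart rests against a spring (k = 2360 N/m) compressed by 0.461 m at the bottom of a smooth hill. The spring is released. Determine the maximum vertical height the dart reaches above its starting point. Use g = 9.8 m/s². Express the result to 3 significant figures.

h = 7.23 m

At maximum height the dart is at rest, so ½kx² = mgh
h = kx²/(2mg) = (2360)(0.461)²/(2 × 3.54 × 9.8) = 7.229 m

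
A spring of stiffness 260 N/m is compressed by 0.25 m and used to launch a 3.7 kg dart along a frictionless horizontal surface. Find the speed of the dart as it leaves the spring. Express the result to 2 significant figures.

The dart leaves the spring when the spring is at natural length, so ½kx² = ½mv²
v = x√(k/m) = 0.25 × √(260/3.7) = 2.096 m/s

v = 2.1 m/s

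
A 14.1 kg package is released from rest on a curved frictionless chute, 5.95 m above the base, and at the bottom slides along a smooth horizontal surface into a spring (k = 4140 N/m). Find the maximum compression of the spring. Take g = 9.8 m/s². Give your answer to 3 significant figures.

x = 0.630 m

Gravitational PE at the top equals spring PE at max compression: mgh = ½kx²
x = √(2mgh/k) = √(2 × 14.1 × 9.8 × 5.95 / 4140) = 0.6302 m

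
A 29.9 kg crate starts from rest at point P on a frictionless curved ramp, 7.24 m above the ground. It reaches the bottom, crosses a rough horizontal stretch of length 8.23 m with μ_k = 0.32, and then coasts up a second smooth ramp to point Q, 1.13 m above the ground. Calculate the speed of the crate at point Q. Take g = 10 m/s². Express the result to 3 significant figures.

v = 8.34 m/s

Energy at P: mgh₁ = (29.9)(10)(7.24) = 2164.8 J
Friction loss: W_f = μ_k mg d = 787.4 J
At Q: ½mv² + mgh₂ = mgh₁ − W_f
½mv² = 2164.8 − 787.4 − 337.87 = 1039.4 J
v = √(2 × 1039.4/29.9) = 8.338 m/s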